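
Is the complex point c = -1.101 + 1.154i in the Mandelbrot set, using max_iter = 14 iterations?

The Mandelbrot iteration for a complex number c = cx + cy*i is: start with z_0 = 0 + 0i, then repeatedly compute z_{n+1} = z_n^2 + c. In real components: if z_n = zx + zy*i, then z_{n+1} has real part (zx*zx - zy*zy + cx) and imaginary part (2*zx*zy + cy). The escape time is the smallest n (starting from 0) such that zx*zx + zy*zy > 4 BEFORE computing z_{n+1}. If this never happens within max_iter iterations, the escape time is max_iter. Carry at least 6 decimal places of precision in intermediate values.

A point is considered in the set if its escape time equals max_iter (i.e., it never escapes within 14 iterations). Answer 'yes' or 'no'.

Answer: no

Derivation:
z_0 = 0 + 0i, c = -1.1010 + 1.1540i
Iter 1: z = -1.1010 + 1.1540i, |z|^2 = 2.5439
Iter 2: z = -1.2205 + -1.3871i, |z|^2 = 3.4137
Iter 3: z = -1.5354 + 4.5400i, |z|^2 = 22.9688
Escaped at iteration 3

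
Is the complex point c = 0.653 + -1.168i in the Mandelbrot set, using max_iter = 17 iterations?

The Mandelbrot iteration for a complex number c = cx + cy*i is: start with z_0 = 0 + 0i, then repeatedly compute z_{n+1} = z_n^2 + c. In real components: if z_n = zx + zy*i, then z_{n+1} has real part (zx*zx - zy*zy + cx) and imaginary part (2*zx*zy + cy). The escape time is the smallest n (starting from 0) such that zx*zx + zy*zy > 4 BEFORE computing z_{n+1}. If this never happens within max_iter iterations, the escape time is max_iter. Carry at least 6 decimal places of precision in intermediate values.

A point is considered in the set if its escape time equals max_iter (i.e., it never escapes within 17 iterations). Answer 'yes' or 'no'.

Answer: no

Derivation:
z_0 = 0 + 0i, c = 0.6530 + -1.1680i
Iter 1: z = 0.6530 + -1.1680i, |z|^2 = 1.7906
Iter 2: z = -0.2848 + -2.6934i, |z|^2 = 7.3356
Escaped at iteration 2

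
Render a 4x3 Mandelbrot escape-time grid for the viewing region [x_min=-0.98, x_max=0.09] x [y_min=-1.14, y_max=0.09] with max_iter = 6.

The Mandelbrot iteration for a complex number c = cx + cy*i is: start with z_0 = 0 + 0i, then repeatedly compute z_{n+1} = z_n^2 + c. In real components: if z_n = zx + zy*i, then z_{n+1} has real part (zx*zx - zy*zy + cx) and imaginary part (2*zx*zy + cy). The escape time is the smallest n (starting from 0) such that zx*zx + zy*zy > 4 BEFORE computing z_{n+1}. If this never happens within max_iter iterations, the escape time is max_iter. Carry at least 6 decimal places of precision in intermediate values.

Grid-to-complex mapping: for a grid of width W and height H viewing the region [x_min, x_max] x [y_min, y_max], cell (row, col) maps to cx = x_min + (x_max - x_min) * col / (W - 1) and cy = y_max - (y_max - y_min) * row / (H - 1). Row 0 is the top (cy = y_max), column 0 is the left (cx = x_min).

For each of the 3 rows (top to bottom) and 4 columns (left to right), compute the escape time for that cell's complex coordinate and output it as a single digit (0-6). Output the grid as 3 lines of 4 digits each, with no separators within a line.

Answer: 6666
5666
3343

Derivation:
(row=0, col=0): c = -0.9800 + 0.0900i → escape time 6
(row=0, col=1): c = -0.6233 + 0.0900i → escape time 6
(row=0, col=2): c = -0.2667 + 0.0900i → escape time 6
(row=0, col=3): c = 0.0900 + 0.0900i → escape time 6
(row=1, col=0): c = -0.9800 + -0.5250i → escape time 5
(row=1, col=1): c = -0.6233 + -0.5250i → escape time 6
(row=1, col=2): c = -0.2667 + -0.5250i → escape time 6
(row=1, col=3): c = 0.0900 + -0.5250i → escape time 6
(row=2, col=0): c = -0.9800 + -1.1400i → escape time 3
(row=2, col=1): c = -0.6233 + -1.1400i → escape time 3
(row=2, col=2): c = -0.2667 + -1.1400i → escape time 4
(row=2, col=3): c = 0.0900 + -1.1400i → escape time 3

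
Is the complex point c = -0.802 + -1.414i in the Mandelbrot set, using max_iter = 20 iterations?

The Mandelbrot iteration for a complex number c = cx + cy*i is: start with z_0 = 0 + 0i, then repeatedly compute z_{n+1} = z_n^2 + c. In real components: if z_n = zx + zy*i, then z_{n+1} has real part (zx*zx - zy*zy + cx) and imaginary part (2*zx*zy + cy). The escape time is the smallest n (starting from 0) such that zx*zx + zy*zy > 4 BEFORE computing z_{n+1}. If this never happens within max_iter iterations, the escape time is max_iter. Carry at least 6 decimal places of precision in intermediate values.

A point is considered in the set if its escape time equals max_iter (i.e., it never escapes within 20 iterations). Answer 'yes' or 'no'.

z_0 = 0 + 0i, c = -0.8020 + -1.4140i
Iter 1: z = -0.8020 + -1.4140i, |z|^2 = 2.6426
Iter 2: z = -2.1582 + 0.8541i, |z|^2 = 5.3872
Escaped at iteration 2

Answer: no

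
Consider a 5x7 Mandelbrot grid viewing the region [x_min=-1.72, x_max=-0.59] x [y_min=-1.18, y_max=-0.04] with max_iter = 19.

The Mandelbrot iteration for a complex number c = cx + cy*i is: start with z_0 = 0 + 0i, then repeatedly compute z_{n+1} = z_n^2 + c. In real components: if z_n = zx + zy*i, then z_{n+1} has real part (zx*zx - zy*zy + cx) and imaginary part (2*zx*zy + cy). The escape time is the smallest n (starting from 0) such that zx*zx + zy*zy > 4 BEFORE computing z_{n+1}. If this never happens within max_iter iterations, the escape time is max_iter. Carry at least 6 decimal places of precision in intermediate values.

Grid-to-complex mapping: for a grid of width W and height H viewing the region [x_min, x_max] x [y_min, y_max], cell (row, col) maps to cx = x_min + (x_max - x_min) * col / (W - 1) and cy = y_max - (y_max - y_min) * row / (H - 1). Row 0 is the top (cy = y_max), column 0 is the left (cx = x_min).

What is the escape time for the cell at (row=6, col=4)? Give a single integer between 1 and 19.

Answer: 3

Derivation:
z_0 = 0 + 0i, c = -0.5900 + -1.1800i
Iter 1: z = -0.5900 + -1.1800i, |z|^2 = 1.7405
Iter 2: z = -1.6343 + 0.2124i, |z|^2 = 2.7161
Iter 3: z = 2.0358 + -1.8743i, |z|^2 = 7.6574
Escaped at iteration 3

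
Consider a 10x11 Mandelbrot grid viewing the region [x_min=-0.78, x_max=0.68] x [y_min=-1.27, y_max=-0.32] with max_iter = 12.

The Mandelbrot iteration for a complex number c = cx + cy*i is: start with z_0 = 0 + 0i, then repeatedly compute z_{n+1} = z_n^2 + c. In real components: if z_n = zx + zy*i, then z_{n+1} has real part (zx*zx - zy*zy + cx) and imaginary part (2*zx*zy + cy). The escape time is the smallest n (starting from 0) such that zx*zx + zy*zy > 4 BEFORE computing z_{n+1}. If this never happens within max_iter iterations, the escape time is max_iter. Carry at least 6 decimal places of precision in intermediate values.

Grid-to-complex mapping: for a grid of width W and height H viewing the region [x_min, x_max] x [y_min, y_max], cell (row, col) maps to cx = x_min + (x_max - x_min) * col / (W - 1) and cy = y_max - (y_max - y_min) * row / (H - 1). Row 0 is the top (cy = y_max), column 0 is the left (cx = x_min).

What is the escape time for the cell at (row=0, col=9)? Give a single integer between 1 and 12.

Answer: 3

Derivation:
z_0 = 0 + 0i, c = 0.6800 + -0.3200i
Iter 1: z = 0.6800 + -0.3200i, |z|^2 = 0.5648
Iter 2: z = 1.0400 + -0.7552i, |z|^2 = 1.6519
Iter 3: z = 1.1913 + -1.8908i, |z|^2 = 4.9943
Escaped at iteration 3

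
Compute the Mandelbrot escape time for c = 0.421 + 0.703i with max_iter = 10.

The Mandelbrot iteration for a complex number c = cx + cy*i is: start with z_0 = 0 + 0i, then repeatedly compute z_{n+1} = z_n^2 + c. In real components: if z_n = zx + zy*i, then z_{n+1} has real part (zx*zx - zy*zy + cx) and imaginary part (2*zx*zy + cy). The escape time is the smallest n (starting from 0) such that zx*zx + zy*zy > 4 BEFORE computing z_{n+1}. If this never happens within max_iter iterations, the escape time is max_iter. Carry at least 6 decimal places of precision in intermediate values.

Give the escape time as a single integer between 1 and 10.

Answer: 4

Derivation:
z_0 = 0 + 0i, c = 0.4210 + 0.7030i
Iter 1: z = 0.4210 + 0.7030i, |z|^2 = 0.6714
Iter 2: z = 0.1040 + 1.2949i, |z|^2 = 1.6877
Iter 3: z = -1.2450 + 0.9724i, |z|^2 = 2.4957
Iter 4: z = 1.0254 + -1.7184i, |z|^2 = 4.0043
Escaped at iteration 4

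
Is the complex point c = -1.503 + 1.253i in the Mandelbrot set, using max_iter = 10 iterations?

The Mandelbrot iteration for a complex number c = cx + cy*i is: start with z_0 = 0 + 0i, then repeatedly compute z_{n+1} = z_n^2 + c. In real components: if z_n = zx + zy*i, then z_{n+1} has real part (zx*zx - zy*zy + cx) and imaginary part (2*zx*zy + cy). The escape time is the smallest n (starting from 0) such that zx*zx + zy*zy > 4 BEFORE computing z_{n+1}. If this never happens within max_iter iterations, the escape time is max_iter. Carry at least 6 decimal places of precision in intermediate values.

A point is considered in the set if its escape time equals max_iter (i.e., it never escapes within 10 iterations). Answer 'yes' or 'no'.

Answer: no

Derivation:
z_0 = 0 + 0i, c = -1.5030 + 1.2530i
Iter 1: z = -1.5030 + 1.2530i, |z|^2 = 3.8290
Iter 2: z = -0.8140 + -2.5135i, |z|^2 = 6.9804
Escaped at iteration 2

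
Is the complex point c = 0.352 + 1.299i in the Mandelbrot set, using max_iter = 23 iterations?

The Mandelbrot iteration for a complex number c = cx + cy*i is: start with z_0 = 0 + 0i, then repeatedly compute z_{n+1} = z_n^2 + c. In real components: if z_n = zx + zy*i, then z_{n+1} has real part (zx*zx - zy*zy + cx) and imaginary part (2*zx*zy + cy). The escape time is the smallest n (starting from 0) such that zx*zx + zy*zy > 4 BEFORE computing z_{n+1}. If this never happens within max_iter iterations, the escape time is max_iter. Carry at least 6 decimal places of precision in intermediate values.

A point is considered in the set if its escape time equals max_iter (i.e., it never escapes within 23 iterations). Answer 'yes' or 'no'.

Answer: no

Derivation:
z_0 = 0 + 0i, c = 0.3520 + 1.2990i
Iter 1: z = 0.3520 + 1.2990i, |z|^2 = 1.8113
Iter 2: z = -1.2115 + 2.2135i, |z|^2 = 6.3673
Escaped at iteration 2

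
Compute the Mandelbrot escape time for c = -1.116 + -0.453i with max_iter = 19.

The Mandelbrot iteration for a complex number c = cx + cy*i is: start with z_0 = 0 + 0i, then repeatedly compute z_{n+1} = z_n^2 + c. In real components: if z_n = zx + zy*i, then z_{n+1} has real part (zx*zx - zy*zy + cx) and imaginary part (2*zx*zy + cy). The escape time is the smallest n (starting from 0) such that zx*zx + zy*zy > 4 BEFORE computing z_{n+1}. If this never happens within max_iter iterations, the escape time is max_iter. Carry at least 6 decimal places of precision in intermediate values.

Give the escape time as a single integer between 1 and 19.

z_0 = 0 + 0i, c = -1.1160 + -0.4530i
Iter 1: z = -1.1160 + -0.4530i, |z|^2 = 1.4507
Iter 2: z = -0.0758 + 0.5581i, |z|^2 = 0.3172
Iter 3: z = -1.4217 + -0.5376i, |z|^2 = 2.3103
Iter 4: z = 0.6164 + 1.0755i, |z|^2 = 1.5366
Iter 5: z = -1.8928 + 0.8728i, |z|^2 = 4.3447
Escaped at iteration 5

Answer: 5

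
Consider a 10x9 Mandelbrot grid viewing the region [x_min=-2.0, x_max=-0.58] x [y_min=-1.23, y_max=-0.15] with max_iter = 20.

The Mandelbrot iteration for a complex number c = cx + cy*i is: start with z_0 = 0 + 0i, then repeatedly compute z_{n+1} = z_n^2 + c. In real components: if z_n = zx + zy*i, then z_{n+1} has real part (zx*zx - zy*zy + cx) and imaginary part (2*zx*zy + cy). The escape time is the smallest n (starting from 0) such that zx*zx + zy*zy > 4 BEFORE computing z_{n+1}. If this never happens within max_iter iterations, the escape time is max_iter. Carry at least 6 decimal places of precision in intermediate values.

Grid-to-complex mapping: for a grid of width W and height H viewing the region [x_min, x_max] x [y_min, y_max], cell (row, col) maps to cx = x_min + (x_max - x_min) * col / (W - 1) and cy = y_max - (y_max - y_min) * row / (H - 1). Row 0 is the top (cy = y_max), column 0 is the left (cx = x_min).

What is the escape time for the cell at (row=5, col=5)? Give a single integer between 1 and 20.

z_0 = 0 + 0i, c = -1.2111 + -0.8250i
Iter 1: z = -1.2111 + -0.8250i, |z|^2 = 2.1474
Iter 2: z = -0.4249 + 1.1733i, |z|^2 = 1.5573
Iter 3: z = -2.4072 + -1.8222i, |z|^2 = 9.1153
Escaped at iteration 3

Answer: 3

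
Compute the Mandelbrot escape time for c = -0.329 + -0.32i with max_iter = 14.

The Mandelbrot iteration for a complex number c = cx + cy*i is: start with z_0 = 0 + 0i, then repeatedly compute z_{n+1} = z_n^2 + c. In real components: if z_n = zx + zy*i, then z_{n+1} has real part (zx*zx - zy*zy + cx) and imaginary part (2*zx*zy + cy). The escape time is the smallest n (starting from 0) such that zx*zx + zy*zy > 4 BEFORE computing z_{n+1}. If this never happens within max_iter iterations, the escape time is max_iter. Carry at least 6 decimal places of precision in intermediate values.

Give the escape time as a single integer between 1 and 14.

Answer: 14

Derivation:
z_0 = 0 + 0i, c = -0.3290 + -0.3200i
Iter 1: z = -0.3290 + -0.3200i, |z|^2 = 0.2106
Iter 2: z = -0.3232 + -0.1094i, |z|^2 = 0.1164
Iter 3: z = -0.2365 + -0.2493i, |z|^2 = 0.1181
Iter 4: z = -0.3352 + -0.2021i, |z|^2 = 0.1532
Iter 5: z = -0.2575 + -0.1845i, |z|^2 = 0.1004
Iter 6: z = -0.2968 + -0.2250i, |z|^2 = 0.1387
Iter 7: z = -0.2915 + -0.1865i, |z|^2 = 0.1198
Iter 8: z = -0.2788 + -0.2113i, |z|^2 = 0.1223
Iter 9: z = -0.2959 + -0.2022i, |z|^2 = 0.1285
Iter 10: z = -0.2823 + -0.2003i, |z|^2 = 0.1198
Iter 11: z = -0.2894 + -0.2069i, |z|^2 = 0.1266
Iter 12: z = -0.2880 + -0.2002i, |z|^2 = 0.1231
Iter 13: z = -0.2861 + -0.2046i, |z|^2 = 0.1238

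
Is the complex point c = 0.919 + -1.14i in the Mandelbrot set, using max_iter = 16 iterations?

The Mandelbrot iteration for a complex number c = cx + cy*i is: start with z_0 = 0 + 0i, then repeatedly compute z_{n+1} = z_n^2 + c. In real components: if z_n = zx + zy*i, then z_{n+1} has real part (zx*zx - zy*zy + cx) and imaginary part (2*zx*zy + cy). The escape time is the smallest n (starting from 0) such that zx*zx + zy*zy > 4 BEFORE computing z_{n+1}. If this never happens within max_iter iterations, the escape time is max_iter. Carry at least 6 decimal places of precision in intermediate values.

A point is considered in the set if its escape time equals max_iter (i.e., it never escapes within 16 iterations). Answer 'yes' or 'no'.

z_0 = 0 + 0i, c = 0.9190 + -1.1400i
Iter 1: z = 0.9190 + -1.1400i, |z|^2 = 2.1442
Iter 2: z = 0.4640 + -3.2353i, |z|^2 = 10.6826
Escaped at iteration 2

Answer: no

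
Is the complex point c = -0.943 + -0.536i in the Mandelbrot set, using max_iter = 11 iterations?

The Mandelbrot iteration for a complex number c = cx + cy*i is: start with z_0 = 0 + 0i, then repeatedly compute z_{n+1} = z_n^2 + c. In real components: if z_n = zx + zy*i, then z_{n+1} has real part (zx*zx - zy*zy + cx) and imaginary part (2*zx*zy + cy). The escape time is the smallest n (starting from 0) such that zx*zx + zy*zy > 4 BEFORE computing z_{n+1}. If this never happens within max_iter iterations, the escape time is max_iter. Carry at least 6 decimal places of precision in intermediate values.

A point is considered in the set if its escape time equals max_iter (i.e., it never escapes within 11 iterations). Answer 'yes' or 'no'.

Answer: no

Derivation:
z_0 = 0 + 0i, c = -0.9430 + -0.5360i
Iter 1: z = -0.9430 + -0.5360i, |z|^2 = 1.1765
Iter 2: z = -0.3410 + 0.4749i, |z|^2 = 0.3418
Iter 3: z = -1.0522 + -0.8599i, |z|^2 = 1.8466
Iter 4: z = -0.5753 + 1.2736i, |z|^2 = 1.9532
Iter 5: z = -2.2342 + -2.0015i, |z|^2 = 8.9976
Escaped at iteration 5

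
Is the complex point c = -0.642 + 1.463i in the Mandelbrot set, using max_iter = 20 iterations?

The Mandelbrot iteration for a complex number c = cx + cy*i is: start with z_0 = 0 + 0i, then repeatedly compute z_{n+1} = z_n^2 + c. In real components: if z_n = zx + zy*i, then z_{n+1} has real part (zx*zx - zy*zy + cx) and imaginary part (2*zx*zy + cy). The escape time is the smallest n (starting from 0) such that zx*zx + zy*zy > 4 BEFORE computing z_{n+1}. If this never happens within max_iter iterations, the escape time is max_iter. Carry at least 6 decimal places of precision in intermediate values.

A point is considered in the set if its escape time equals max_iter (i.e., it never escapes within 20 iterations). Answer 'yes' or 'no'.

Answer: no

Derivation:
z_0 = 0 + 0i, c = -0.6420 + 1.4630i
Iter 1: z = -0.6420 + 1.4630i, |z|^2 = 2.5525
Iter 2: z = -2.3702 + -0.4155i, |z|^2 = 5.7905
Escaped at iteration 2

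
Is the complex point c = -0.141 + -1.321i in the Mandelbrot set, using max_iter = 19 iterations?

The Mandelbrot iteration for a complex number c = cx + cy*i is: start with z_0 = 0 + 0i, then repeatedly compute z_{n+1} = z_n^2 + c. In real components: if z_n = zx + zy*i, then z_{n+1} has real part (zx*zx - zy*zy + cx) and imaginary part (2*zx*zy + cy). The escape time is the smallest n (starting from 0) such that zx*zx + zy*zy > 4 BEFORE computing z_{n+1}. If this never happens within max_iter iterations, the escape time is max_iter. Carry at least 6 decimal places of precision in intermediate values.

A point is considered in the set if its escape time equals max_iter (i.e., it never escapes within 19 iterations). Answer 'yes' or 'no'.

z_0 = 0 + 0i, c = -0.1410 + -1.3210i
Iter 1: z = -0.1410 + -1.3210i, |z|^2 = 1.7649
Iter 2: z = -1.8662 + -0.9485i, |z|^2 = 4.3822
Escaped at iteration 2

Answer: no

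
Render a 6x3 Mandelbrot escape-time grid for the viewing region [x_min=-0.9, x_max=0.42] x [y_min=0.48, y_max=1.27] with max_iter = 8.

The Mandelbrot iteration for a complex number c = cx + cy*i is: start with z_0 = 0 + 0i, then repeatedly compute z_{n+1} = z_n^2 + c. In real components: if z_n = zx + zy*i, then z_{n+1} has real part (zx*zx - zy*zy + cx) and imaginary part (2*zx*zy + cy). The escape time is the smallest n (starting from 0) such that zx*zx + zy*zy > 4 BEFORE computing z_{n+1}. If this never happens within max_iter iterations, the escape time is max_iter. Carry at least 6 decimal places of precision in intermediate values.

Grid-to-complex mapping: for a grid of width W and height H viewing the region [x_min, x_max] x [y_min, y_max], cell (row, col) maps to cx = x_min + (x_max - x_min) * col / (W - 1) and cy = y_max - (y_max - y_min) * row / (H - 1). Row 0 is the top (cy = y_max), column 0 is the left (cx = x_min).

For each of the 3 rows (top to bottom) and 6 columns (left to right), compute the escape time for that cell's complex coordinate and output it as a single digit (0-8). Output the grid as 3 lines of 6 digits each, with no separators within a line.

Answer: 333322
345853
588886

Derivation:
(row=0, col=0): c = -0.9000 + 1.2700i → escape time 3
(row=0, col=1): c = -0.6360 + 1.2700i → escape time 3
(row=0, col=2): c = -0.3720 + 1.2700i → escape time 3
(row=0, col=3): c = -0.1080 + 1.2700i → escape time 3
(row=0, col=4): c = 0.1560 + 1.2700i → escape time 2
(row=0, col=5): c = 0.4200 + 1.2700i → escape time 2
(row=1, col=0): c = -0.9000 + 0.8750i → escape time 3
(row=1, col=1): c = -0.6360 + 0.8750i → escape time 4
(row=1, col=2): c = -0.3720 + 0.8750i → escape time 5
(row=1, col=3): c = -0.1080 + 0.8750i → escape time 8
(row=1, col=4): c = 0.1560 + 0.8750i → escape time 5
(row=1, col=5): c = 0.4200 + 0.8750i → escape time 3
(row=2, col=0): c = -0.9000 + 0.4800i → escape time 5
(row=2, col=1): c = -0.6360 + 0.4800i → escape time 8
(row=2, col=2): c = -0.3720 + 0.4800i → escape time 8
(row=2, col=3): c = -0.1080 + 0.4800i → escape time 8
(row=2, col=4): c = 0.1560 + 0.4800i → escape time 8
(row=2, col=5): c = 0.4200 + 0.4800i → escape time 6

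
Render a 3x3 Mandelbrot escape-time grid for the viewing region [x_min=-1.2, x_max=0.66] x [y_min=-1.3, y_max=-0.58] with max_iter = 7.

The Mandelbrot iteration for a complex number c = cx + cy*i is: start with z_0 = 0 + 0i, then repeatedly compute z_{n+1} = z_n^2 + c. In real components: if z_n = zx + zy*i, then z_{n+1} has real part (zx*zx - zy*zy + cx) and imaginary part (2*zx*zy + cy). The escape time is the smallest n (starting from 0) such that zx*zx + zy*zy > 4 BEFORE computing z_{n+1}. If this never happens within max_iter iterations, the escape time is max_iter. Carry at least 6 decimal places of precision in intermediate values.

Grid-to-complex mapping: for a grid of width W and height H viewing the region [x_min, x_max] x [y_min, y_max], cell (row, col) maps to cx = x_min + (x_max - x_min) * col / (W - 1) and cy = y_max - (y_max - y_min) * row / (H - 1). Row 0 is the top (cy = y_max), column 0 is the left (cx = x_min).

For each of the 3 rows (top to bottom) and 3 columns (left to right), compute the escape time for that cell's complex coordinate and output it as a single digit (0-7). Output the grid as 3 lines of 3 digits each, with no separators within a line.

Answer: 473
362
232

Derivation:
(row=0, col=0): c = -1.2000 + -0.5800i → escape time 4
(row=0, col=1): c = -0.2700 + -0.5800i → escape time 7
(row=0, col=2): c = 0.6600 + -0.5800i → escape time 3
(row=1, col=0): c = -1.2000 + -0.9400i → escape time 3
(row=1, col=1): c = -0.2700 + -0.9400i → escape time 6
(row=1, col=2): c = 0.6600 + -0.9400i → escape time 2
(row=2, col=0): c = -1.2000 + -1.3000i → escape time 2
(row=2, col=1): c = -0.2700 + -1.3000i → escape time 3
(row=2, col=2): c = 0.6600 + -1.3000i → escape time 2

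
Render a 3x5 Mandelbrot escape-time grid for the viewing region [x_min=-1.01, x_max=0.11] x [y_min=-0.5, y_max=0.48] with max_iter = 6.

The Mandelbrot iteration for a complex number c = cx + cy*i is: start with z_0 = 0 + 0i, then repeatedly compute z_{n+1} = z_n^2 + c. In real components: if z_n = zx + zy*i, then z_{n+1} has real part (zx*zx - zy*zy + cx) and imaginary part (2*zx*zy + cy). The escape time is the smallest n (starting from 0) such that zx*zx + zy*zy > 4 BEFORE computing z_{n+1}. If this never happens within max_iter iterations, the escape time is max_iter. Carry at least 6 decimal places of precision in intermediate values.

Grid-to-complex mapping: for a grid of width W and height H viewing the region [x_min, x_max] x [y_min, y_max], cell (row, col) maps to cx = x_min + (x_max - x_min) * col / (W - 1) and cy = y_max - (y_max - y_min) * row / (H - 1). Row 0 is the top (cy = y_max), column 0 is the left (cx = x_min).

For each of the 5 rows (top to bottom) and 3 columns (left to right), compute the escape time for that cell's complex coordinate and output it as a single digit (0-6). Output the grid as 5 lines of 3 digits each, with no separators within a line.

(row=0, col=0): c = -1.0100 + 0.4800i → escape time 5
(row=0, col=1): c = -0.4500 + 0.4800i → escape time 6
(row=0, col=2): c = 0.1100 + 0.4800i → escape time 6
(row=1, col=0): c = -1.0100 + 0.2350i → escape time 6
(row=1, col=1): c = -0.4500 + 0.2350i → escape time 6
(row=1, col=2): c = 0.1100 + 0.2350i → escape time 6
(row=2, col=0): c = -1.0100 + -0.0100i → escape time 6
(row=2, col=1): c = -0.4500 + -0.0100i → escape time 6
(row=2, col=2): c = 0.1100 + -0.0100i → escape time 6
(row=3, col=0): c = -1.0100 + -0.2550i → escape time 6
(row=3, col=1): c = -0.4500 + -0.2550i → escape time 6
(row=3, col=2): c = 0.1100 + -0.2550i → escape time 6
(row=4, col=0): c = -1.0100 + -0.5000i → escape time 5
(row=4, col=1): c = -0.4500 + -0.5000i → escape time 6
(row=4, col=2): c = 0.1100 + -0.5000i → escape time 6

Answer: 566
666
666
666
566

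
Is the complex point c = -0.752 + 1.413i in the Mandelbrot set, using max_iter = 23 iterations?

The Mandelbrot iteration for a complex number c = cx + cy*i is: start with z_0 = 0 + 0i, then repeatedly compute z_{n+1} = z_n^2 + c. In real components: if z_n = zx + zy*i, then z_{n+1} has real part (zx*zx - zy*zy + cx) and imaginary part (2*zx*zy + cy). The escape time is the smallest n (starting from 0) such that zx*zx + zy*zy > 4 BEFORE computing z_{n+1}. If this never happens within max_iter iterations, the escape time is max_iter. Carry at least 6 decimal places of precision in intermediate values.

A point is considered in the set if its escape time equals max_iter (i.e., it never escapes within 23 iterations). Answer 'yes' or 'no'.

z_0 = 0 + 0i, c = -0.7520 + 1.4130i
Iter 1: z = -0.7520 + 1.4130i, |z|^2 = 2.5621
Iter 2: z = -2.1831 + -0.7122i, |z|^2 = 5.2729
Escaped at iteration 2

Answer: no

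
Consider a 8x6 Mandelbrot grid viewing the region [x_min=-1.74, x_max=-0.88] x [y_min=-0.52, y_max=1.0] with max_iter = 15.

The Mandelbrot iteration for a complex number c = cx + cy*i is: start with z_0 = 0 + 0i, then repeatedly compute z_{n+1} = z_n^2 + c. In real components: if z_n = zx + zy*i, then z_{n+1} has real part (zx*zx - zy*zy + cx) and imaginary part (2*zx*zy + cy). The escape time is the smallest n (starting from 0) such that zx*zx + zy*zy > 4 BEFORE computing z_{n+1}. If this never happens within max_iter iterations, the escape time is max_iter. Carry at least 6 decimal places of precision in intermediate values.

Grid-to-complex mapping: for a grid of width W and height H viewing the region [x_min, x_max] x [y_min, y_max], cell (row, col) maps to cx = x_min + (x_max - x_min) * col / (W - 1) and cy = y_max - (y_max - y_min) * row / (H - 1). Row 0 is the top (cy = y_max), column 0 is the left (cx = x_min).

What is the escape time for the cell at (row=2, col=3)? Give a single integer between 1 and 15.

Answer: 5

Derivation:
z_0 = 0 + 0i, c = -1.3714 + 0.3920i
Iter 1: z = -1.3714 + 0.3920i, |z|^2 = 2.0345
Iter 2: z = 0.3557 + -0.6832i, |z|^2 = 0.5933
Iter 3: z = -1.7117 + -0.0941i, |z|^2 = 2.9386
Iter 4: z = 1.5495 + 0.7140i, |z|^2 = 2.9107
Iter 5: z = 0.5196 + 2.6046i, |z|^2 = 7.0542
Escaped at iteration 5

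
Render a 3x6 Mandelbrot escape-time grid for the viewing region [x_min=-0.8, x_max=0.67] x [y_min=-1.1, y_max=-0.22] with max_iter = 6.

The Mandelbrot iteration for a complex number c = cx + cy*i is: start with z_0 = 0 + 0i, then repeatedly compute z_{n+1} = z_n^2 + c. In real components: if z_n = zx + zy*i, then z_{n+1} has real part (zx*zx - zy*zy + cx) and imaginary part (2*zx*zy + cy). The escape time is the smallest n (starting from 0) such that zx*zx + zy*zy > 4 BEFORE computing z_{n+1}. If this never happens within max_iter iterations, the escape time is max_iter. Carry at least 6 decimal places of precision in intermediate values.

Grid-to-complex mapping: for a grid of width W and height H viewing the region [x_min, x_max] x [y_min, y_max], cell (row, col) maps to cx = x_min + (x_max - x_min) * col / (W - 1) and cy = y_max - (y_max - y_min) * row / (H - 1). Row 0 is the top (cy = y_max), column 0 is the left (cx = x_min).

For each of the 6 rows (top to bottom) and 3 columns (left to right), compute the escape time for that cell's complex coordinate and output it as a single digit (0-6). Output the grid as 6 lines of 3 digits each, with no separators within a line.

Answer: 663
663
563
463
362
352

Derivation:
(row=0, col=0): c = -0.8000 + -0.2200i → escape time 6
(row=0, col=1): c = -0.0650 + -0.2200i → escape time 6
(row=0, col=2): c = 0.6700 + -0.2200i → escape time 3
(row=1, col=0): c = -0.8000 + -0.3960i → escape time 6
(row=1, col=1): c = -0.0650 + -0.3960i → escape time 6
(row=1, col=2): c = 0.6700 + -0.3960i → escape time 3
(row=2, col=0): c = -0.8000 + -0.5720i → escape time 5
(row=2, col=1): c = -0.0650 + -0.5720i → escape time 6
(row=2, col=2): c = 0.6700 + -0.5720i → escape time 3
(row=3, col=0): c = -0.8000 + -0.7480i → escape time 4
(row=3, col=1): c = -0.0650 + -0.7480i → escape time 6
(row=3, col=2): c = 0.6700 + -0.7480i → escape time 3
(row=4, col=0): c = -0.8000 + -0.9240i → escape time 3
(row=4, col=1): c = -0.0650 + -0.9240i → escape time 6
(row=4, col=2): c = 0.6700 + -0.9240i → escape time 2
(row=5, col=0): c = -0.8000 + -1.1000i → escape time 3
(row=5, col=1): c = -0.0650 + -1.1000i → escape time 5
(row=5, col=2): c = 0.6700 + -1.1000i → escape time 2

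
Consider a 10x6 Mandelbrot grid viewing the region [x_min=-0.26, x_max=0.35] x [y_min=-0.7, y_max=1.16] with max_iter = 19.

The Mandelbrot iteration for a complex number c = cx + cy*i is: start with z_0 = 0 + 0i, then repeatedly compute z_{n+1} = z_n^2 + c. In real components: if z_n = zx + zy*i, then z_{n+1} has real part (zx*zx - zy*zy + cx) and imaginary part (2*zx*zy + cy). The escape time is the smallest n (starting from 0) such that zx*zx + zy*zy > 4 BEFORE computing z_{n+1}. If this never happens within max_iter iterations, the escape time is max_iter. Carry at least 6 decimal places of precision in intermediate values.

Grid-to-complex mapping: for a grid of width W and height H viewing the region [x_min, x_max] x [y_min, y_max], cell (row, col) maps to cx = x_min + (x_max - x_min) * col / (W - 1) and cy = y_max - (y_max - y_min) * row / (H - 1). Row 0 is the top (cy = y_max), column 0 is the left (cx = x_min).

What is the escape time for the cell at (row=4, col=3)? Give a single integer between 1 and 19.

z_0 = 0 + 0i, c = -0.0567 + -0.3280i
Iter 1: z = -0.0567 + -0.3280i, |z|^2 = 0.1108
Iter 2: z = -0.1610 + -0.2908i, |z|^2 = 0.1105
Iter 3: z = -0.1153 + -0.2343i, |z|^2 = 0.0682
Iter 4: z = -0.0983 + -0.2740i, |z|^2 = 0.0847
Iter 5: z = -0.1221 + -0.2742i, |z|^2 = 0.0901
Iter 6: z = -0.1169 + -0.2611i, |z|^2 = 0.0818
Iter 7: z = -0.1112 + -0.2669i, |z|^2 = 0.0836
Iter 8: z = -0.1156 + -0.2687i, |z|^2 = 0.0855
Iter 9: z = -0.1155 + -0.2659i, |z|^2 = 0.0840
Iter 10: z = -0.1140 + -0.2666i, |z|^2 = 0.0841
Iter 11: z = -0.1147 + -0.2672i, |z|^2 = 0.0846
Iter 12: z = -0.1149 + -0.2667i, |z|^2 = 0.0843
Iter 13: z = -0.1146 + -0.2667i, |z|^2 = 0.0843
Iter 14: z = -0.1147 + -0.2669i, |z|^2 = 0.0844
Iter 15: z = -0.1147 + -0.2668i, |z|^2 = 0.0843
Iter 16: z = -0.1147 + -0.2668i, |z|^2 = 0.0843
Iter 17: z = -0.1147 + -0.2668i, |z|^2 = 0.0843
Iter 18: z = -0.1147 + -0.2668i, |z|^2 = 0.0843

Answer: 19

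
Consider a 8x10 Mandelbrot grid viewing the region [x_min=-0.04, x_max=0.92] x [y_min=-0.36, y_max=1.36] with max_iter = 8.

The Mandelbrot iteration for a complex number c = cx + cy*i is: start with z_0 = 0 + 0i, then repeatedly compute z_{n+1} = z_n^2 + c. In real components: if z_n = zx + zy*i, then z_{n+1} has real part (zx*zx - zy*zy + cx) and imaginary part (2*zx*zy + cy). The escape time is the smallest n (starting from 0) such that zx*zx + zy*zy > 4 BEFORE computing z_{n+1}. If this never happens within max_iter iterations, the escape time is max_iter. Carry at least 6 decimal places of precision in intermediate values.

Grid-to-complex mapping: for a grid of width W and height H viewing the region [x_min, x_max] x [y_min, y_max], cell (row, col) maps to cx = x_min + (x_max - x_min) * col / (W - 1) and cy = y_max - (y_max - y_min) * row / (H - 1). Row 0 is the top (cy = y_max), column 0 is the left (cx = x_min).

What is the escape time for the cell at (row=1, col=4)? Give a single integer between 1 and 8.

z_0 = 0 + 0i, c = 0.5086 + 1.1689i
Iter 1: z = 0.5086 + 1.1689i, |z|^2 = 1.6249
Iter 2: z = -0.5991 + 2.3578i, |z|^2 = 5.9182
Escaped at iteration 2

Answer: 2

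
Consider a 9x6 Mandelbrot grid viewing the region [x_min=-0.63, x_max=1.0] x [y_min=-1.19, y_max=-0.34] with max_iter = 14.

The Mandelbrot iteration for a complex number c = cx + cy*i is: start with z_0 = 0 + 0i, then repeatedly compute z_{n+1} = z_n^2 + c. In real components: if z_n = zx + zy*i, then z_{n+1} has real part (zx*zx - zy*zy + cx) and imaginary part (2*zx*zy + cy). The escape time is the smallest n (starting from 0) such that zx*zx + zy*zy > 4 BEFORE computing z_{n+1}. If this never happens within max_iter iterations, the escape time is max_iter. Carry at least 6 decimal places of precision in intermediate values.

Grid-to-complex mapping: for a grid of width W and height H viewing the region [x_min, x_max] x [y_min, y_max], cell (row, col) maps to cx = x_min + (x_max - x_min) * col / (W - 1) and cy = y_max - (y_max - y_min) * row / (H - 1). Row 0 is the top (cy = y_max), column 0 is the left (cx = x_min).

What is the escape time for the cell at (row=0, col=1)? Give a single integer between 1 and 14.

Answer: 14

Derivation:
z_0 = 0 + 0i, c = -0.4263 + -0.3400i
Iter 1: z = -0.4263 + -0.3400i, |z|^2 = 0.2973
Iter 2: z = -0.3602 + -0.0501i, |z|^2 = 0.1322
Iter 3: z = -0.2990 + -0.3039i, |z|^2 = 0.1818
Iter 4: z = -0.4292 + -0.1583i, |z|^2 = 0.2092
Iter 5: z = -0.2671 + -0.2042i, |z|^2 = 0.1130
Iter 6: z = -0.3966 + -0.2309i, |z|^2 = 0.2106
Iter 7: z = -0.3223 + -0.1568i, |z|^2 = 0.1285
Iter 8: z = -0.3470 + -0.2389i, |z|^2 = 0.1775
Iter 9: z = -0.3629 + -0.1742i, |z|^2 = 0.1621
Iter 10: z = -0.3249 + -0.2135i, |z|^2 = 0.1511
Iter 11: z = -0.3663 + -0.2012i, |z|^2 = 0.1747
Iter 12: z = -0.3326 + -0.1926i, |z|^2 = 0.1477
Iter 13: z = -0.3527 + -0.2119i, |z|^2 = 0.1693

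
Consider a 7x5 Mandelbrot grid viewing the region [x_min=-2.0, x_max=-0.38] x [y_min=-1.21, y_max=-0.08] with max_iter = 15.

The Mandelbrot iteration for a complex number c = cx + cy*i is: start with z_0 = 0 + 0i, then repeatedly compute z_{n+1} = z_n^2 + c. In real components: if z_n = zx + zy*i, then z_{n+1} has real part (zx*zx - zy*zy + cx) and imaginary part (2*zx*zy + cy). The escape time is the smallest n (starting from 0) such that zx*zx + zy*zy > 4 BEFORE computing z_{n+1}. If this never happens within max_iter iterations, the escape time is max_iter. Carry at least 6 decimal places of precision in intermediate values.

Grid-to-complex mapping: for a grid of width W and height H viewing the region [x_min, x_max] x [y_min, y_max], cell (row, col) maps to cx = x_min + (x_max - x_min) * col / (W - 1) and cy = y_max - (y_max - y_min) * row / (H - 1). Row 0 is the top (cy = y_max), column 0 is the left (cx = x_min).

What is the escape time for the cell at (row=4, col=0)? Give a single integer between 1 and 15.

z_0 = 0 + 0i, c = -2.0000 + -1.2100i
Iter 1: z = -2.0000 + -1.2100i, |z|^2 = 5.4641
Escaped at iteration 1

Answer: 1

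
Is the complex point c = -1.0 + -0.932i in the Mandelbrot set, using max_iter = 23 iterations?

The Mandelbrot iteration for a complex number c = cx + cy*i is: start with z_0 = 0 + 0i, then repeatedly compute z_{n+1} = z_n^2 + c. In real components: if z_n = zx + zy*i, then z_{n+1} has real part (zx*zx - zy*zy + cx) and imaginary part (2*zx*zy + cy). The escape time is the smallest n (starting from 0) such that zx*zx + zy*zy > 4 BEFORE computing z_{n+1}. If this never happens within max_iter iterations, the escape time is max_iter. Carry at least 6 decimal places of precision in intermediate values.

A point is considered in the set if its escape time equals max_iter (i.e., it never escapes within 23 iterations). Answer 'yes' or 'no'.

Answer: no

Derivation:
z_0 = 0 + 0i, c = -1.0000 + -0.9320i
Iter 1: z = -1.0000 + -0.9320i, |z|^2 = 1.8686
Iter 2: z = -0.8686 + 0.9320i, |z|^2 = 1.6231
Iter 3: z = -1.1141 + -2.5511i, |z|^2 = 7.7494
Escaped at iteration 3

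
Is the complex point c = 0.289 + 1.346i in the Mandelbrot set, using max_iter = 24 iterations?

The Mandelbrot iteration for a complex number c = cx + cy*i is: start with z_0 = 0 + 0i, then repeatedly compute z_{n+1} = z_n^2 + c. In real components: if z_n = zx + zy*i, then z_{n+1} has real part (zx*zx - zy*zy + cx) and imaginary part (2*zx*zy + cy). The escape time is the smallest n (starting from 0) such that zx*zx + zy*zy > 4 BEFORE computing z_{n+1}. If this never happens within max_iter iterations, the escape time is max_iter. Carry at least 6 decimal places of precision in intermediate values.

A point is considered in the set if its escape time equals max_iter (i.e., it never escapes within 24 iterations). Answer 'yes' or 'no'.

Answer: no

Derivation:
z_0 = 0 + 0i, c = 0.2890 + 1.3460i
Iter 1: z = 0.2890 + 1.3460i, |z|^2 = 1.8952
Iter 2: z = -1.4392 + 2.1240i, |z|^2 = 6.5826
Escaped at iteration 2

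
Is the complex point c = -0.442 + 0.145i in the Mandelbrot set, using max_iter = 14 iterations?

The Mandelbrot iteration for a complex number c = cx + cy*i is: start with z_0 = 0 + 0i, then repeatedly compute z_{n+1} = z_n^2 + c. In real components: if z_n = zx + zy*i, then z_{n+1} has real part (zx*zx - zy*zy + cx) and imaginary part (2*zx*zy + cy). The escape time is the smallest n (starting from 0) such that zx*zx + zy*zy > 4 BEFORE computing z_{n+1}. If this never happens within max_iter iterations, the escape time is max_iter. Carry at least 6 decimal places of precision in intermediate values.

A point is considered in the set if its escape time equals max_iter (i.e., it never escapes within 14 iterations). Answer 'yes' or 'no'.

z_0 = 0 + 0i, c = -0.4420 + 0.1450i
Iter 1: z = -0.4420 + 0.1450i, |z|^2 = 0.2164
Iter 2: z = -0.2677 + 0.0168i, |z|^2 = 0.0719
Iter 3: z = -0.3706 + 0.1360i, |z|^2 = 0.1559
Iter 4: z = -0.3231 + 0.0442i, |z|^2 = 0.1064
Iter 5: z = -0.3395 + 0.1164i, |z|^2 = 0.1289
Iter 6: z = -0.3403 + 0.0659i, |z|^2 = 0.1201
Iter 7: z = -0.3306 + 0.1001i, |z|^2 = 0.1193
Iter 8: z = -0.3428 + 0.0788i, |z|^2 = 0.1237
Iter 9: z = -0.3307 + 0.0910i, |z|^2 = 0.1177
Iter 10: z = -0.3409 + 0.0848i, |z|^2 = 0.1234
Iter 11: z = -0.3330 + 0.0872i, |z|^2 = 0.1185
Iter 12: z = -0.3387 + 0.0869i, |z|^2 = 0.1223
Iter 13: z = -0.3348 + 0.0861i, |z|^2 = 0.1195
Did not escape in 14 iterations → in set

Answer: yes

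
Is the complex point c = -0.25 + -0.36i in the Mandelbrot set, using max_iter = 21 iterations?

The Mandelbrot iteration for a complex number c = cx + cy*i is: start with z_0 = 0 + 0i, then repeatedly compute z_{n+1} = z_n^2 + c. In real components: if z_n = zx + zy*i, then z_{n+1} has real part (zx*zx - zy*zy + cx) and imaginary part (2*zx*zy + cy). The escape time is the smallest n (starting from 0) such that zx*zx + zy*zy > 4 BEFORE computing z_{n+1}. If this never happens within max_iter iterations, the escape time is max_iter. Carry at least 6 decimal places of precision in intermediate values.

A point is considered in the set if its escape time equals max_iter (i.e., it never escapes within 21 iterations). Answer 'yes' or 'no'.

Answer: yes

Derivation:
z_0 = 0 + 0i, c = -0.2500 + -0.3600i
Iter 1: z = -0.2500 + -0.3600i, |z|^2 = 0.1921
Iter 2: z = -0.3171 + -0.1800i, |z|^2 = 0.1330
Iter 3: z = -0.1818 + -0.2458i, |z|^2 = 0.0935
Iter 4: z = -0.2774 + -0.2706i, |z|^2 = 0.1502
Iter 5: z = -0.2463 + -0.2099i, |z|^2 = 0.1047
Iter 6: z = -0.2334 + -0.2566i, |z|^2 = 0.1203
Iter 7: z = -0.2614 + -0.2402i, |z|^2 = 0.1260
Iter 8: z = -0.2394 + -0.2344i, |z|^2 = 0.1123
Iter 9: z = -0.2477 + -0.2478i, |z|^2 = 0.1227
Iter 10: z = -0.2501 + -0.2373i, |z|^2 = 0.1188
Iter 11: z = -0.2438 + -0.2413i, |z|^2 = 0.1177
Iter 12: z = -0.2488 + -0.2423i, |z|^2 = 0.1206
Iter 13: z = -0.2468 + -0.2394i, |z|^2 = 0.1182
Iter 14: z = -0.2464 + -0.2418i, |z|^2 = 0.1192
Iter 15: z = -0.2478 + -0.2408i, |z|^2 = 0.1194
Iter 16: z = -0.2466 + -0.2407i, |z|^2 = 0.1187
Iter 17: z = -0.2471 + -0.2413i, |z|^2 = 0.1193
Iter 18: z = -0.2472 + -0.2407i, |z|^2 = 0.1191
Iter 19: z = -0.2469 + -0.2410i, |z|^2 = 0.1190
Iter 20: z = -0.2471 + -0.2410i, |z|^2 = 0.1192
Did not escape in 21 iterations → in set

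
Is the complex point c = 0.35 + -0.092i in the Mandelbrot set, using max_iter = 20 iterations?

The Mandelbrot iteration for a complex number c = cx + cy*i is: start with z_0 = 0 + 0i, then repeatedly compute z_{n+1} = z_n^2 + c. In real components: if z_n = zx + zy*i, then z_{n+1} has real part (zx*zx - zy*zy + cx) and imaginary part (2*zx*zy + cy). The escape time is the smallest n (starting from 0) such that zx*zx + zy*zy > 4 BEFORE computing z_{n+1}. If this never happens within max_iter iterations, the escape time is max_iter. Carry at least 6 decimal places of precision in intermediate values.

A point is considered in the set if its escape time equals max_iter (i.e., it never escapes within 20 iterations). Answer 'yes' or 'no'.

z_0 = 0 + 0i, c = 0.3500 + -0.0920i
Iter 1: z = 0.3500 + -0.0920i, |z|^2 = 0.1310
Iter 2: z = 0.4640 + -0.1564i, |z|^2 = 0.2398
Iter 3: z = 0.5409 + -0.2372i, |z|^2 = 0.3488
Iter 4: z = 0.5863 + -0.3485i, |z|^2 = 0.4652
Iter 5: z = 0.5723 + -0.5007i, |z|^2 = 0.5782
Iter 6: z = 0.4268 + -0.6651i, |z|^2 = 0.6245
Iter 7: z = 0.0899 + -0.6597i, |z|^2 = 0.4433
Iter 8: z = -0.0771 + -0.2106i, |z|^2 = 0.0503
Iter 9: z = 0.3116 + -0.0595i, |z|^2 = 0.1006
Iter 10: z = 0.4436 + -0.1291i, |z|^2 = 0.2134
Iter 11: z = 0.5301 + -0.2065i, |z|^2 = 0.3236
Iter 12: z = 0.5883 + -0.3109i, |z|^2 = 0.4428
Iter 13: z = 0.5994 + -0.4579i, |z|^2 = 0.5690
Iter 14: z = 0.4997 + -0.6410i, |z|^2 = 0.6605
Iter 15: z = 0.1889 + -0.7325i, |z|^2 = 0.5723
Iter 16: z = -0.1510 + -0.3687i, |z|^2 = 0.1587
Iter 17: z = 0.2369 + 0.0193i, |z|^2 = 0.0565
Iter 18: z = 0.4057 + -0.0829i, |z|^2 = 0.1715
Iter 19: z = 0.5077 + -0.1592i, |z|^2 = 0.2832
Did not escape in 20 iterations → in set

Answer: yes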